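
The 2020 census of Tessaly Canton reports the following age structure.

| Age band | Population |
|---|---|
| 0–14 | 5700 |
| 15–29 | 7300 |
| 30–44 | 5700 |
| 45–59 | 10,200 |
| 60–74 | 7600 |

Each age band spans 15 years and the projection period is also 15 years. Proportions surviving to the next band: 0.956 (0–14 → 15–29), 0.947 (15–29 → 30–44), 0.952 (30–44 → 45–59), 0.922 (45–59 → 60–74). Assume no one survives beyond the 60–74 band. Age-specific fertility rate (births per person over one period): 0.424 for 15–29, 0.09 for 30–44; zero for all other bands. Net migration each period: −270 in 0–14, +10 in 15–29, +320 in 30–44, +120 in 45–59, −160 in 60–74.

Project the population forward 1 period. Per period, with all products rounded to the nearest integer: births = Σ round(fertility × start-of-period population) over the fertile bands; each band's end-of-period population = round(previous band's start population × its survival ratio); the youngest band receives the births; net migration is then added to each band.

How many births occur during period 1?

(Bands numbered youngest = 1 to oldest = 5.)
— Period 1 —
Births: 7300 * 0.424 = 3095 ; 5700 * 0.09 = 513 ⇒ total 3608
Band 2: 5700 * 0.956 = 5449
Band 3: 7300 * 0.947 = 6913
Band 4: 5700 * 0.952 = 5426
Band 5: 10200 * 0.922 = 9404
Net migration: Band 1 − 270 → 3338; Band 2 + 10 → 5459; Band 3 + 320 → 7233; Band 4 + 120 → 5546; Band 5 − 160 → 9244
→ [3338, 5459, 7233, 5546, 9244]

3608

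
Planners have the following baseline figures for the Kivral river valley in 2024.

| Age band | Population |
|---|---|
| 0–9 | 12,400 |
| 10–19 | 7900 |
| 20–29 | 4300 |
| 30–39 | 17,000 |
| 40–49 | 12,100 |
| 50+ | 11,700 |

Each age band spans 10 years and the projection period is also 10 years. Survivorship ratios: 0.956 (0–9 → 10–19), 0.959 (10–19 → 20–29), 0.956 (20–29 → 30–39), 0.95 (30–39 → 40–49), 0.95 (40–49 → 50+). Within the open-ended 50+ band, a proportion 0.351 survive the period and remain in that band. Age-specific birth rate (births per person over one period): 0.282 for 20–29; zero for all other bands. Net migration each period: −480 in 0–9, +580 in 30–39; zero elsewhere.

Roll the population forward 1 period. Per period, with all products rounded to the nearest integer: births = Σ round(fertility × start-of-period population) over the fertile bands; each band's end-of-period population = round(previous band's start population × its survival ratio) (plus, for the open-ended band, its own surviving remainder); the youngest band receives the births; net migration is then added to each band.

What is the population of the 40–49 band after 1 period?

— Period 1 —
Births: 4300 * 0.282 = 1213
10–19: 12400 * 0.956 = 11854
20–29: 7900 * 0.959 = 7576
30–39: 4300 * 0.956 = 4111
40–49: 17000 * 0.95 = 16150
50+: 12100 * 0.95 + 11700 * 0.351 = 11495 + 4107 = 15602
Net migration: 0–9 − 480 → 733; 30–39 + 580 → 4691
Population now: 0–9=733, 10–19=11854, 20–29=7576, 30–39=4691, 40–49=16150, 50+=15602

16150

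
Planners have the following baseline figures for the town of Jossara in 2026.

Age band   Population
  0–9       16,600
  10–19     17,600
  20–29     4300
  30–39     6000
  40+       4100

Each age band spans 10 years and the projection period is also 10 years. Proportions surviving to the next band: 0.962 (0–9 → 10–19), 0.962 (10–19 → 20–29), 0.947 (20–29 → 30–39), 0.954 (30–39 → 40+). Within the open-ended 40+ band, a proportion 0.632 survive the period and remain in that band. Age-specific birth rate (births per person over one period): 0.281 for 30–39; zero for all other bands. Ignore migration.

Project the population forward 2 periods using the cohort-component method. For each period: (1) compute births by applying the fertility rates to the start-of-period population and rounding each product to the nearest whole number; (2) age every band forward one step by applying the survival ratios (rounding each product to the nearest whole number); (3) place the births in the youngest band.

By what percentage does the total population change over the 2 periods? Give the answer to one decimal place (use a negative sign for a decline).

Numbering the groups 1..5 from youngest to oldest:
Period 1.
Births: 6000 × 0.281 = 1686
Group 2: 16600 × 0.962 = 15969
Group 3: 17600 × 0.962 = 16931
Group 4: 4300 × 0.947 = 4072
Group 5: 6000 × 0.954 + 4100 × 0.632 = 5724 + 2591 = 8315
Giving 1686 / 15969 / 16931 / 4072 / 8315.
Period 2.
Births: 4072 × 0.281 = 1144
Group 2: 1686 × 0.962 = 1622
Group 3: 15969 × 0.962 = 15362
Group 4: 16931 × 0.947 = 16034
Group 5: 4072 × 0.954 + 8315 × 0.632 = 3885 + 5255 = 9140
Giving 1144 / 1622 / 15362 / 16034 / 9140.
Total: 48600 → 43302; change = -5298; percentage change = -10.9%

-10.9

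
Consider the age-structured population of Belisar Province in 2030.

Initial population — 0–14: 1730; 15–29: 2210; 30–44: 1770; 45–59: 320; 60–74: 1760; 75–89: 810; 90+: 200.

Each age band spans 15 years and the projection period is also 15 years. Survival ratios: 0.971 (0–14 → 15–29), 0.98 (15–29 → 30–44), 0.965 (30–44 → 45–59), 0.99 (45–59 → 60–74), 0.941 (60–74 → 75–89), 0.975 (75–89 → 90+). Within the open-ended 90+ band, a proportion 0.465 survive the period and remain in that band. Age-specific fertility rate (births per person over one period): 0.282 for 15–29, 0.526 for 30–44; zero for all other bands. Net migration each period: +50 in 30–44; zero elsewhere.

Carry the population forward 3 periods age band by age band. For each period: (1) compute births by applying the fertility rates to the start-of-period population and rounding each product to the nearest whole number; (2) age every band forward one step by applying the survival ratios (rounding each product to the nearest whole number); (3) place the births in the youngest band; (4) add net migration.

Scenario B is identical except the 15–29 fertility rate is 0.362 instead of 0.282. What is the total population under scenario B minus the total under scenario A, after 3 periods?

Period 1:
Births: 2210 × 0.282 = 623 ; 1770 × 0.526 = 931 → 1554
15–29: 1730 × 0.971 = 1680
30–44: 2210 × 0.98 = 2166
45–59: 1770 × 0.965 = 1708
60–74: 320 × 0.99 = 317
75–89: 1760 × 0.941 = 1656
90+: 810 × 0.975 + 200 × 0.465 = 790 + 93 = 883
Net migration: 30–44 + 50 → 2216
Population now: 0–14=1554, 15–29=1680, 30–44=2216, 45–59=1708, 60–74=317, 75–89=1656, 90+=883
Period 2:
Births: 1680 × 0.282 = 474 ; 2216 × 0.526 = 1166 → 1640
15–29: 1554 × 0.971 = 1509
30–44: 1680 × 0.98 = 1646
45–59: 2216 × 0.965 = 2138
60–74: 1708 × 0.99 = 1691
75–89: 317 × 0.941 = 298
90+: 1656 × 0.975 + 883 × 0.465 = 1615 + 411 = 2026
Net migration: 30–44 + 50 → 1696
Population now: 0–14=1640, 15–29=1509, 30–44=1696, 45–59=2138, 60–74=1691, 75–89=298, 90+=2026
Period 3:
Births: 1509 × 0.282 = 426 ; 1696 × 0.526 = 892 → 1318
15–29: 1640 × 0.971 = 1592
30–44: 1509 × 0.98 = 1479
45–59: 1696 × 0.965 = 1637
60–74: 2138 × 0.99 = 2117
75–89: 1691 × 0.941 = 1591
90+: 298 × 0.975 + 2026 × 0.465 = 291 + 942 = 1233
Net migration: 30–44 + 50 → 1529
Population now: 0–14=1318, 15–29=1592, 30–44=1529, 45–59=1637, 60–74=2117, 75–89=1591, 90+=1233
Scenario A total after 3 periods: 11017
Scenario B projection —
Period 1:
Births: 2210 × 0.362 = 800 ; 1770 × 0.526 = 931 → 1731
15–29: 1730 × 0.971 = 1680
30–44: 2210 × 0.98 = 2166
45–59: 1770 × 0.965 = 1708
60–74: 320 × 0.99 = 317
75–89: 1760 × 0.941 = 1656
90+: 810 × 0.975 + 200 × 0.465 = 790 + 93 = 883
Net migration: 30–44 + 50 → 2216
Population now: 0–14=1731, 15–29=1680, 30–44=2216, 45–59=1708, 60–74=317, 75–89=1656, 90+=883
Period 2:
Births: 1680 × 0.362 = 608 ; 2216 × 0.526 = 1166 → 1774
15–29: 1731 × 0.971 = 1681
30–44: 1680 × 0.98 = 1646
45–59: 2216 × 0.965 = 2138
60–74: 1708 × 0.99 = 1691
75–89: 317 × 0.941 = 298
90+: 1656 × 0.975 + 883 × 0.465 = 1615 + 411 = 2026
Net migration: 30–44 + 50 → 1696
Population now: 0–14=1774, 15–29=1681, 30–44=1696, 45–59=2138, 60–74=1691, 75–89=298, 90+=2026
Period 3:
Births: 1681 × 0.362 = 609 ; 1696 × 0.526 = 892 → 1501
15–29: 1774 × 0.971 = 1723
30–44: 1681 × 0.98 = 1647
45–59: 1696 × 0.965 = 1637
60–74: 2138 × 0.99 = 2117
75–89: 1691 × 0.941 = 1591
90+: 298 × 0.975 + 2026 × 0.465 = 291 + 942 = 1233
Net migration: 30–44 + 50 → 1697
Population now: 0–14=1501, 15–29=1723, 30–44=1697, 45–59=1637, 60–74=2117, 75–89=1591, 90+=1233
Scenario B total after 3 periods: 11499
Difference B − A = 11499 − 11017 = 482

482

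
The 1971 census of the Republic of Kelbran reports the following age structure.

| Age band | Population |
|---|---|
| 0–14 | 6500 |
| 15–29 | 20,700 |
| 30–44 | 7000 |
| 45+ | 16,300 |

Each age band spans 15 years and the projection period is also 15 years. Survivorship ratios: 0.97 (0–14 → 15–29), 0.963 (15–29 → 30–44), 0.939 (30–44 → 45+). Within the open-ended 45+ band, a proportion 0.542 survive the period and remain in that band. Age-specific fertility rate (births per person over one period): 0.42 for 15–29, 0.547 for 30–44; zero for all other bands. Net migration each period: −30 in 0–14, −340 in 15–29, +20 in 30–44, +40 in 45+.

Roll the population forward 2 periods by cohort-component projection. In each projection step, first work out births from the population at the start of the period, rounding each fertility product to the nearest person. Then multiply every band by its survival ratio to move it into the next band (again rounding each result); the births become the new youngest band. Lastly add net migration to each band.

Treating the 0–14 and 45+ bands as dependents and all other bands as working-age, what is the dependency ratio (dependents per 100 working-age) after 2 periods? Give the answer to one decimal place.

Period 1.
Births: 20700 * 0.42 = 8694 ; 7000 * 0.547 = 3829 — total 12523
15–29: 6500 * 0.97 = 6305
30–44: 20700 * 0.963 = 19934
45+: 7000 * 0.939 + 16300 * 0.542 = 6573 + 8835 = 15408
Net migration: 0–14 − 30 → 12493; 15–29 − 340 → 5965; 30–44 + 20 → 19954; 45+ + 40 → 15448
→ [12493, 5965, 19954, 15448]
Period 2.
Births: 5965 * 0.42 = 2505 ; 19954 * 0.547 = 10915 — total 13420
15–29: 12493 * 0.97 = 12118
30–44: 5965 * 0.963 = 5744
45+: 19954 * 0.939 + 15448 * 0.542 = 18737 + 8373 = 27110
Net migration: 0–14 − 30 → 13390; 15–29 − 340 → 11778; 30–44 + 20 → 5764; 45+ + 40 → 27150
→ [13390, 11778, 5764, 27150]
Dependents (band 0–14 + band 45+) = 13390 + 27150 = 40540; working-age = 17542; ratio = 40540/17542 × 100 = 231.1

231.1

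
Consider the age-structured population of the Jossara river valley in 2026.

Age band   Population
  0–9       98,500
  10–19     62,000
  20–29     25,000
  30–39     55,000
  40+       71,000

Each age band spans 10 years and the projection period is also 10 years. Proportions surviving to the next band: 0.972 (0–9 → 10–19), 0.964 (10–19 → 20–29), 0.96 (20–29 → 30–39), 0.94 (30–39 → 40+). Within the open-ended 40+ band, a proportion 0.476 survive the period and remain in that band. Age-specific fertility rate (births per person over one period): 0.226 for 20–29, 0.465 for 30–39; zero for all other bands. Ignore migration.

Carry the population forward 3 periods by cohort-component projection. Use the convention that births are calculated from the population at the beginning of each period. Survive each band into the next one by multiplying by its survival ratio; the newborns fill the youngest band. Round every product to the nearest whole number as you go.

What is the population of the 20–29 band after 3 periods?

29258

Call the groups 1 to 5, youngest first.
[period 1]
Births: 25000 * 0.226 = 5650  |  55000 * 0.465 = 25575 ⇒ total 31225
Group 2: 98500 * 0.972 = 95742
Group 3: 62000 * 0.964 = 59768
Group 4: 25000 * 0.96 = 24000
Group 5: 55000 * 0.94 + 71000 * 0.476 = 51700 + 33796 = 85496
Giving 31225 / 95742 / 59768 / 24000 / 85496.
[period 2]
Births: 59768 * 0.226 = 13508  |  24000 * 0.465 = 11160 ⇒ total 24668
Group 2: 31225 * 0.972 = 30351
Group 3: 95742 * 0.964 = 92295
Group 4: 59768 * 0.96 = 57377
Group 5: 24000 * 0.94 + 85496 * 0.476 = 22560 + 40696 = 63256
Giving 24668 / 30351 / 92295 / 57377 / 63256.
[period 3]
Births: 92295 * 0.226 = 20859  |  57377 * 0.465 = 26680 ⇒ total 47539
Group 2: 24668 * 0.972 = 23977
Group 3: 30351 * 0.964 = 29258
Group 4: 92295 * 0.96 = 88603
Group 5: 57377 * 0.94 + 63256 * 0.476 = 53934 + 30110 = 84044
Giving 47539 / 23977 / 29258 / 88603 / 84044.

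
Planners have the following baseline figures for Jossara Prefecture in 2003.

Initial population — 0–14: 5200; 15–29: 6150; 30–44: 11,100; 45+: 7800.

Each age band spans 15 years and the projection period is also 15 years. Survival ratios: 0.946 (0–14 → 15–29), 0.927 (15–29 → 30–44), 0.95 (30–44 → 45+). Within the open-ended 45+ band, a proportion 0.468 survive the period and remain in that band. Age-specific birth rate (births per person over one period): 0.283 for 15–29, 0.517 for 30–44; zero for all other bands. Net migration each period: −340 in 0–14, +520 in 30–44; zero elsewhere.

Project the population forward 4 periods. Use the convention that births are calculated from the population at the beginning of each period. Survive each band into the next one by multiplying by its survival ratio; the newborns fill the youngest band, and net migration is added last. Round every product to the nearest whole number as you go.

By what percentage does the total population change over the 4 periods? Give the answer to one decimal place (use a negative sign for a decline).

-20.7

[period 1]
Births: 6150 × 0.283 = 1740  |  11100 × 0.517 = 5739 → total 7479
15–29: 5200 × 0.946 = 4919
30–44: 6150 × 0.927 = 5701
45+: 11100 × 0.95 + 7800 × 0.468 = 10545 + 3650 = 14195
Net migration: 0–14 − 340 → 7139; 30–44 + 520 → 6221
→ [7139, 4919, 6221, 14195]
[period 2]
Births: 4919 × 0.283 = 1392  |  6221 × 0.517 = 3216 → total 4608
15–29: 7139 × 0.946 = 6753
30–44: 4919 × 0.927 = 4560
45+: 6221 × 0.95 + 14195 × 0.468 = 5910 + 6643 = 12553
Net migration: 0–14 − 340 → 4268; 30–44 + 520 → 5080
→ [4268, 6753, 5080, 12553]
[period 3]
Births: 6753 × 0.283 = 1911  |  5080 × 0.517 = 2626 → total 4537
15–29: 4268 × 0.946 = 4038
30–44: 6753 × 0.927 = 6260
45+: 5080 × 0.95 + 12553 × 0.468 = 4826 + 5875 = 10701
Net migration: 0–14 − 340 → 4197; 30–44 + 520 → 6780
→ [4197, 4038, 6780, 10701]
[period 4]
Births: 4038 × 0.283 = 1143  |  6780 × 0.517 = 3505 → total 4648
15–29: 4197 × 0.946 = 3970
30–44: 4038 × 0.927 = 3743
45+: 6780 × 0.95 + 10701 × 0.468 = 6441 + 5008 = 11449
Net migration: 0–14 − 340 → 4308; 30–44 + 520 → 4263
→ [4308, 3970, 4263, 11449]
Total: 30250 → 23990; change = -6260; percentage change = -20.7%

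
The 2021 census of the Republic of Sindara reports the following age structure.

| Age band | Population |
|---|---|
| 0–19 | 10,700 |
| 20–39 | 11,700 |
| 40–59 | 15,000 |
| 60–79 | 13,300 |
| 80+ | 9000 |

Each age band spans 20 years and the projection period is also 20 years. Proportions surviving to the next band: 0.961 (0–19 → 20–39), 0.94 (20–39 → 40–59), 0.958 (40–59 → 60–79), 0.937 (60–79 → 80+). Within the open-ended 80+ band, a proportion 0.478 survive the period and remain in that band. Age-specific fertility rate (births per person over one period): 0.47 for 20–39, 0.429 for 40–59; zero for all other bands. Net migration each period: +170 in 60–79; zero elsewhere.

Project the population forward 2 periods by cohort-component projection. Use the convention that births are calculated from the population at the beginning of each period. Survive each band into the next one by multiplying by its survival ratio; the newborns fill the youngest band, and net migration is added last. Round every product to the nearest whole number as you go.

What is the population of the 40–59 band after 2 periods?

[period 1]
Births: 11700 * 0.47 = 5499, 15000 * 0.429 = 6435 — total 11934
20–39: 10700 * 0.961 = 10283
40–59: 11700 * 0.94 = 10998
60–79: 15000 * 0.958 = 14370
80+: 13300 * 0.937 + 9000 * 0.478 = 12462 + 4302 = 16764
Net migration: 60–79 + 170 → 14540
Giving 11934 / 10283 / 10998 / 14540 / 16764.
[period 2]
Births: 10283 * 0.47 = 4833, 10998 * 0.429 = 4718 — total 9551
20–39: 11934 * 0.961 = 11469
40–59: 10283 * 0.94 = 9666
60–79: 10998 * 0.958 = 10536
80+: 14540 * 0.937 + 16764 * 0.478 = 13624 + 8013 = 21637
Net migration: 60–79 + 170 → 10706
Giving 9551 / 11469 / 9666 / 10706 / 21637.

9666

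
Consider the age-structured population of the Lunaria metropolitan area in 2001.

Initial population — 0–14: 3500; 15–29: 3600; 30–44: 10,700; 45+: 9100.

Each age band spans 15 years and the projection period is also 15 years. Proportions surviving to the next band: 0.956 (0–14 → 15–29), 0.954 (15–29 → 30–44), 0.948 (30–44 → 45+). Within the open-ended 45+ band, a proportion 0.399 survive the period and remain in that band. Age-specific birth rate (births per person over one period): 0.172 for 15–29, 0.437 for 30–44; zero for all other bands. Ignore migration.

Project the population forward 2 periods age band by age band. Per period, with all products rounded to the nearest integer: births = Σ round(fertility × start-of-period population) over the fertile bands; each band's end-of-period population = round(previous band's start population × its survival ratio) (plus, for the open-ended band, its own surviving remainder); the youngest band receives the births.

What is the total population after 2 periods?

After projecting period 1:
Births: 3600 * 0.172 = 619 ; 10700 * 0.437 = 4676 ⇒ total 5295
15–29: 3500 * 0.956 = 3346
30–44: 3600 * 0.954 = 3434
45+: 10700 * 0.948 + 9100 * 0.399 = 10144 + 3631 = 13775
Giving 5295 / 3346 / 3434 / 13775.
After projecting period 2:
Births: 3346 * 0.172 = 576 ; 3434 * 0.437 = 1501 ⇒ total 2077
15–29: 5295 * 0.956 = 5062
30–44: 3346 * 0.954 = 3192
45+: 3434 * 0.948 + 13775 * 0.399 = 3255 + 5496 = 8751
Giving 2077 / 5062 / 3192 / 8751.
Total after period 2: 2077 + 5062 + 3192 + 8751 = 19082

19082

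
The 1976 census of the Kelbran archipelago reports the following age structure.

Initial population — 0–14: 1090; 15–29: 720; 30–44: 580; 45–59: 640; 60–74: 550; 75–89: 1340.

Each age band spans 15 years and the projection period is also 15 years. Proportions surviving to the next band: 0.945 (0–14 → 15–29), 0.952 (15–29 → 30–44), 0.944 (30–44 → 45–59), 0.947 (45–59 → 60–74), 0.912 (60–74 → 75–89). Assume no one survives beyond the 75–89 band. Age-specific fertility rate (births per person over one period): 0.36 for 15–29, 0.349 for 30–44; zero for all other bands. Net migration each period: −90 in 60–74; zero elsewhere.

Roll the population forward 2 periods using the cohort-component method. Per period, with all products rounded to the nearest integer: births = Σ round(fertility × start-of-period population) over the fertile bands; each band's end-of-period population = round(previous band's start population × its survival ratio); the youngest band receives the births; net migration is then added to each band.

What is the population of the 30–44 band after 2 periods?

Call the bands 1 to 6, youngest first.
Period 1.
Births: 720 × 0.36 = 259, 580 × 0.349 = 202 → total 461
Band 2: 1090 × 0.945 = 1030
Band 3: 720 × 0.952 = 685
Band 4: 580 × 0.944 = 548
Band 5: 640 × 0.947 = 606
Band 6: 550 × 0.912 = 502
Net migration: Band 5 − 90 → 516
→ [461, 1030, 685, 548, 516, 502]
Period 2.
Births: 1030 × 0.36 = 371, 685 × 0.349 = 239 → total 610
Band 2: 461 × 0.945 = 436
Band 3: 1030 × 0.952 = 981
Band 4: 685 × 0.944 = 647
Band 5: 548 × 0.947 = 519
Band 6: 516 × 0.912 = 471
Net migration: Band 5 − 90 → 429
→ [610, 436, 981, 647, 429, 471]

981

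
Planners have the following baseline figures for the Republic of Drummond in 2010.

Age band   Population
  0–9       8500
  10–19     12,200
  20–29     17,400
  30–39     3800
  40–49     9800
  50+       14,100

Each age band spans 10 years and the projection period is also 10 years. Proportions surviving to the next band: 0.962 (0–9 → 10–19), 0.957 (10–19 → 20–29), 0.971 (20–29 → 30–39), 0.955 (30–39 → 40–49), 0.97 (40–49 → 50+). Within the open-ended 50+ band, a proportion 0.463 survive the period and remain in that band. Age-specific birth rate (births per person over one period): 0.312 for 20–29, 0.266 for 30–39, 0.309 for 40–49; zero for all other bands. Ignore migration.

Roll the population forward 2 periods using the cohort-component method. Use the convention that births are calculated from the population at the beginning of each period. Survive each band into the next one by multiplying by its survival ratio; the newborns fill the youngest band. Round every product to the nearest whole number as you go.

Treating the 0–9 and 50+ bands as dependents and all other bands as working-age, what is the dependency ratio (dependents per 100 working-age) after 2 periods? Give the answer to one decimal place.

45.5

After projecting period 1:
Births: 17400 × 0.312 = 5429, 3800 × 0.266 = 1011, 9800 × 0.309 = 3028 ⇒ total 9468
10–19: 8500 × 0.962 = 8177
20–29: 12200 × 0.957 = 11675
30–39: 17400 × 0.971 = 16895
40–49: 3800 × 0.955 = 3629
50+: 9800 × 0.97 + 14100 × 0.463 = 9506 + 6528 = 16034
Population now: 0–9=9468, 10–19=8177, 20–29=11675, 30–39=16895, 40–49=3629, 50+=16034
After projecting period 2:
Births: 11675 × 0.312 = 3643, 16895 × 0.266 = 4494, 3629 × 0.309 = 1121 ⇒ total 9258
10–19: 9468 × 0.962 = 9108
20–29: 8177 × 0.957 = 7825
30–39: 11675 × 0.971 = 11336
40–49: 16895 × 0.955 = 16135
50+: 3629 × 0.97 + 16034 × 0.463 = 3520 + 7424 = 10944
Population now: 0–9=9258, 10–19=9108, 20–29=7825, 30–39=11336, 40–49=16135, 50+=10944
Dependents (band 0–9 + band 50+) = 9258 + 10944 = 20202; working-age = 44404; ratio = 20202/44404 × 100 = 45.5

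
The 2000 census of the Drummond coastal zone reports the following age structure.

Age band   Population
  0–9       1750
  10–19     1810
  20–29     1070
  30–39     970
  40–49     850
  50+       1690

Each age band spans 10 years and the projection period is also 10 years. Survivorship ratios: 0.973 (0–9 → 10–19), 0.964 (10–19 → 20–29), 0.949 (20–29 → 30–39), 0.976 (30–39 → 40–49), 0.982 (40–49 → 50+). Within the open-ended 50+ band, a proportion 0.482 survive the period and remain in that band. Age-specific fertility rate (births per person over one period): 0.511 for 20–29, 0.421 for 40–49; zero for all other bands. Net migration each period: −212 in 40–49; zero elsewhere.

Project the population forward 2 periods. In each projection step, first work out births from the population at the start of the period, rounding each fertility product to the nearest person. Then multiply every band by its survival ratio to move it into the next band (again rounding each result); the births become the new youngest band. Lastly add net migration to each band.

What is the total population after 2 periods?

Let group 1 be 0–9 through group 6 = 50+.
Period 1.
Births: 1070 × 0.511 = 547, 850 × 0.421 = 358 → total 905
Group 2: 1750 × 0.973 = 1703
Group 3: 1810 × 0.964 = 1745
Group 4: 1070 × 0.949 = 1015
Group 5: 970 × 0.976 = 947
Group 6: 850 × 0.982 + 1690 × 0.482 = 835 + 815 = 1650
Net migration: Group 5 − 212 → 735
End of period: [905, 1703, 1745, 1015, 735, 1650]
Period 2.
Births: 1745 × 0.511 = 892, 735 × 0.421 = 309 → total 1201
Group 2: 905 × 0.973 = 881
Group 3: 1703 × 0.964 = 1642
Group 4: 1745 × 0.949 = 1656
Group 5: 1015 × 0.976 = 991
Group 6: 735 × 0.982 + 1650 × 0.482 = 722 + 795 = 1517
Net migration: Group 5 − 212 → 779
End of period: [1201, 881, 1642, 1656, 779, 1517]
Total after period 2: 1201 + 881 + 1642 + 1656 + 779 + 1517 = 7676

7676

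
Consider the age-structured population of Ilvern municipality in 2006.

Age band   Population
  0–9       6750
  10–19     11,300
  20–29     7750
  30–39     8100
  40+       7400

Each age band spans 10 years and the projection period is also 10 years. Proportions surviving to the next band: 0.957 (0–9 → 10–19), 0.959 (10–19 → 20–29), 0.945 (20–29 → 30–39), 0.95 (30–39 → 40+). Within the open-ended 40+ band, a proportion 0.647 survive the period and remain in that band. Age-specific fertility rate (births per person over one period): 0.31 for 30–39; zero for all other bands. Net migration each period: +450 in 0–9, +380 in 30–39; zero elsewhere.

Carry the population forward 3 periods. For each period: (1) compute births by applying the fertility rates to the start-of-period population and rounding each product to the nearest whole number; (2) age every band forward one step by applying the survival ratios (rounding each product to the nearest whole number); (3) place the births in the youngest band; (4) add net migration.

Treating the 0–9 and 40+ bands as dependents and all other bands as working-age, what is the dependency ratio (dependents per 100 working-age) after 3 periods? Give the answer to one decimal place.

203.9

(Bands numbered youngest = 1 to oldest = 5.)
— Period 1 —
Births: 8100 × 0.31 = 2511
Band 2: 6750 × 0.957 = 6460
Band 3: 11300 × 0.959 = 10837
Band 4: 7750 × 0.945 = 7324
Band 5: 8100 × 0.95 + 7400 × 0.647 = 7695 + 4788 = 12483
Net migration: Band 1 + 450 → 2961; Band 4 + 380 → 7704
→ [2961, 6460, 10837, 7704, 12483]
— Period 2 —
Births: 7704 × 0.31 = 2388
Band 2: 2961 × 0.957 = 2834
Band 3: 6460 × 0.959 = 6195
Band 4: 10837 × 0.945 = 10241
Band 5: 7704 × 0.95 + 12483 × 0.647 = 7319 + 8077 = 15396
Net migration: Band 1 + 450 → 2838; Band 4 + 380 → 10621
→ [2838, 2834, 6195, 10621, 15396]
— Period 3 —
Births: 10621 × 0.31 = 3293
Band 2: 2838 × 0.957 = 2716
Band 3: 2834 × 0.959 = 2718
Band 4: 6195 × 0.945 = 5854
Band 5: 10621 × 0.95 + 15396 × 0.647 = 10090 + 9961 = 20051
Net migration: Band 1 + 450 → 3743; Band 4 + 380 → 6234
→ [3743, 2716, 2718, 6234, 20051]
Dependents (band 0–9 + band 40+) = 3743 + 20051 = 23794; working-age = 11668; ratio = 23794/11668 × 100 = 203.9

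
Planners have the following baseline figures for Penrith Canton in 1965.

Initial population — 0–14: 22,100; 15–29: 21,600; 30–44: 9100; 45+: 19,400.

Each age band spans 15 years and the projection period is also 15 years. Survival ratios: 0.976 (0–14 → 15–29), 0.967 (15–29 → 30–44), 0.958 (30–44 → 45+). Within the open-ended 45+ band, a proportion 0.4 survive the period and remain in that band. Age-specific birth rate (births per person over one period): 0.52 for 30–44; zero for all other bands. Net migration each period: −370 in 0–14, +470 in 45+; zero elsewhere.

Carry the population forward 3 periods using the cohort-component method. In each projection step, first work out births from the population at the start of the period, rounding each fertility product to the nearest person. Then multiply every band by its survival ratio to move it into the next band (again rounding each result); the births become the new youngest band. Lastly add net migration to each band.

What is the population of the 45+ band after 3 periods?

31356

[period 1]
Births: 9100 × 0.52 = 4732
15–29: 22100 × 0.976 = 21570
30–44: 21600 × 0.967 = 20887
45+: 9100 × 0.958 + 19400 × 0.4 = 8718 + 7760 = 16478
Net migration: 0–14 − 370 → 4362; 45+ + 470 → 16948
Giving 4362 / 21570 / 20887 / 16948.
[period 2]
Births: 20887 × 0.52 = 10861
15–29: 4362 × 0.976 = 4257
30–44: 21570 × 0.967 = 20858
45+: 20887 × 0.958 + 16948 × 0.4 = 20010 + 6779 = 26789
Net migration: 0–14 − 370 → 10491; 45+ + 470 → 27259
Giving 10491 / 4257 / 20858 / 27259.
[period 3]
Births: 20858 × 0.52 = 10846
15–29: 10491 × 0.976 = 10239
30–44: 4257 × 0.967 = 4117
45+: 20858 × 0.958 + 27259 × 0.4 = 19982 + 10904 = 30886
Net migration: 0–14 − 370 → 10476; 45+ + 470 → 31356
Giving 10476 / 10239 / 4117 / 31356.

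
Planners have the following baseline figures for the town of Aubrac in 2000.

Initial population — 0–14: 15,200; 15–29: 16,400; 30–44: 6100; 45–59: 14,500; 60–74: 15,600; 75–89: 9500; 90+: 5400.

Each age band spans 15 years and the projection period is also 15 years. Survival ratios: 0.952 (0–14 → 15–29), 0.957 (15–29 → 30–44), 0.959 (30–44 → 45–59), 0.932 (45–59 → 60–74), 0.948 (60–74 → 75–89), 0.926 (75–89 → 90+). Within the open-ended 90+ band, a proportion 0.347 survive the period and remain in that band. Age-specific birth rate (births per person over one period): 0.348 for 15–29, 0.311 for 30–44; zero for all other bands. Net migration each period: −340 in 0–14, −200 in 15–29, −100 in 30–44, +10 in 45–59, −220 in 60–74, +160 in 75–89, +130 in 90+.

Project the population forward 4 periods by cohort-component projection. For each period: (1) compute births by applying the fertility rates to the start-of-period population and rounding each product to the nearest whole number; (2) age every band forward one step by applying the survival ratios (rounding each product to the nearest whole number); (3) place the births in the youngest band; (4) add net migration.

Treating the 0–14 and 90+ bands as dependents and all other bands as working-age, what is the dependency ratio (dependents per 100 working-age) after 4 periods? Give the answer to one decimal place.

Period 1.
Births: 16400 × 0.348 = 5707  |  6100 × 0.311 = 1897 ⇒ total 7604
15–29: 15200 × 0.952 = 14470
30–44: 16400 × 0.957 = 15695
45–59: 6100 × 0.959 = 5850
60–74: 14500 × 0.932 = 13514
75–89: 15600 × 0.948 = 14789
90+: 9500 × 0.926 + 5400 × 0.347 = 8797 + 1874 = 10671
Net migration: 0–14 − 340 → 7264; 15–29 − 200 → 14270; 30–44 − 100 → 15595; 45–59 + 10 → 5860; 60–74 − 220 → 13294; 75–89 + 160 → 14949; 90+ + 130 → 10801
Population now: 0–14=7264, 15–29=14270, 30–44=15595, 45–59=5860, 60–74=13294, 75–89=14949, 90+=10801
Period 2.
Births: 14270 × 0.348 = 4966  |  15595 × 0.311 = 4850 ⇒ total 9816
15–29: 7264 × 0.952 = 6915
30–44: 14270 × 0.957 = 13656
45–59: 15595 × 0.959 = 14956
60–74: 5860 × 0.932 = 5462
75–89: 13294 × 0.948 = 12603
90+: 14949 × 0.926 + 10801 × 0.347 = 13843 + 3748 = 17591
Net migration: 0–14 − 340 → 9476; 15–29 − 200 → 6715; 30–44 − 100 → 13556; 45–59 + 10 → 14966; 60–74 − 220 → 5242; 75–89 + 160 → 12763; 90+ + 130 → 17721
Population now: 0–14=9476, 15–29=6715, 30–44=13556, 45–59=14966, 60–74=5242, 75–89=12763, 90+=17721
Period 3.
Births: 6715 × 0.348 = 2337  |  13556 × 0.311 = 4216 ⇒ total 6553
15–29: 9476 × 0.952 = 9021
30–44: 6715 × 0.957 = 6426
45–59: 13556 × 0.959 = 13000
60–74: 14966 × 0.932 = 13948
75–89: 5242 × 0.948 = 4969
90+: 12763 × 0.926 + 17721 × 0.347 = 11819 + 6149 = 17968
Net migration: 0–14 − 340 → 6213; 15–29 − 200 → 8821; 30–44 − 100 → 6326; 45–59 + 10 → 13010; 60–74 − 220 → 13728; 75–89 + 160 → 5129; 90+ + 130 → 18098
Population now: 0–14=6213, 15–29=8821, 30–44=6326, 45–59=13010, 60–74=13728, 75–89=5129, 90+=18098
Period 4.
Births: 8821 × 0.348 = 3070  |  6326 × 0.311 = 1967 ⇒ total 5037
15–29: 6213 × 0.952 = 5915
30–44: 8821 × 0.957 = 8442
45–59: 6326 × 0.959 = 6067
60–74: 13010 × 0.932 = 12125
75–89: 13728 × 0.948 = 13014
90+: 5129 × 0.926 + 18098 × 0.347 = 4749 + 6280 = 11029
Net migration: 0–14 − 340 → 4697; 15–29 − 200 → 5715; 30–44 − 100 → 8342; 45–59 + 10 → 6077; 60–74 − 220 → 11905; 75–89 + 160 → 13174; 90+ + 130 → 11159
Population now: 0–14=4697, 15–29=5715, 30–44=8342, 45–59=6077, 60–74=11905, 75–89=13174, 90+=11159
Dependents (band 0–14 + band 90+) = 4697 + 11159 = 15856; working-age = 45213; ratio = 15856/45213 × 100 = 35.1

35.1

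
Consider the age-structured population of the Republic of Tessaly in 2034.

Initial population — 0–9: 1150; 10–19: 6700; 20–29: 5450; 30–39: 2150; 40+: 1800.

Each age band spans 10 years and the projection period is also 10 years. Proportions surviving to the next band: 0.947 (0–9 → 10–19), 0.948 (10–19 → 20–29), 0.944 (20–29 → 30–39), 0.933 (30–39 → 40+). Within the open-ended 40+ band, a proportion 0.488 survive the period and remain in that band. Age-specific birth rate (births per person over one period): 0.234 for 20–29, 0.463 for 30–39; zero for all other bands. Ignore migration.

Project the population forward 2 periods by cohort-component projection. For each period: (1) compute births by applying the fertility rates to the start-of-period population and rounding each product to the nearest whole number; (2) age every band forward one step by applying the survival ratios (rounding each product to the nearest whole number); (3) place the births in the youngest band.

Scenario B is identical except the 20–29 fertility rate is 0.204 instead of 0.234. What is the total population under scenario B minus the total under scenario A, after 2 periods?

After projecting period 1:
Births: 5450 × 0.234 = 1275 ; 2150 × 0.463 = 995 — total 2270
10–19: 1150 × 0.947 = 1089
20–29: 6700 × 0.948 = 6352
30–39: 5450 × 0.944 = 5145
40+: 2150 × 0.933 + 1800 × 0.488 = 2006 + 878 = 2884
Giving 2270 / 1089 / 6352 / 5145 / 2884.
After projecting period 2:
Births: 6352 × 0.234 = 1486 ; 5145 × 0.463 = 2382 — total 3868
10–19: 2270 × 0.947 = 2150
20–29: 1089 × 0.948 = 1032
30–39: 6352 × 0.944 = 5996
40+: 5145 × 0.933 + 2884 × 0.488 = 4800 + 1407 = 6207
Giving 3868 / 2150 / 1032 / 5996 / 6207.
Scenario A total after 2 periods: 19253
Scenario B projection —
After projecting period 1:
Births: 5450 × 0.204 = 1112 ; 2150 × 0.463 = 995 — total 2107
10–19: 1150 × 0.947 = 1089
20–29: 6700 × 0.948 = 6352
30–39: 5450 × 0.944 = 5145
40+: 2150 × 0.933 + 1800 × 0.488 = 2006 + 878 = 2884
Giving 2107 / 1089 / 6352 / 5145 / 2884.
After projecting period 2:
Births: 6352 × 0.204 = 1296 ; 5145 × 0.463 = 2382 — total 3678
10–19: 2107 × 0.947 = 1995
20–29: 1089 × 0.948 = 1032
30–39: 6352 × 0.944 = 5996
40+: 5145 × 0.933 + 2884 × 0.488 = 4800 + 1407 = 6207
Giving 3678 / 1995 / 1032 / 5996 / 6207.
Scenario B total after 2 periods: 18908
Difference B − A = 18908 − 19253 = -345

-345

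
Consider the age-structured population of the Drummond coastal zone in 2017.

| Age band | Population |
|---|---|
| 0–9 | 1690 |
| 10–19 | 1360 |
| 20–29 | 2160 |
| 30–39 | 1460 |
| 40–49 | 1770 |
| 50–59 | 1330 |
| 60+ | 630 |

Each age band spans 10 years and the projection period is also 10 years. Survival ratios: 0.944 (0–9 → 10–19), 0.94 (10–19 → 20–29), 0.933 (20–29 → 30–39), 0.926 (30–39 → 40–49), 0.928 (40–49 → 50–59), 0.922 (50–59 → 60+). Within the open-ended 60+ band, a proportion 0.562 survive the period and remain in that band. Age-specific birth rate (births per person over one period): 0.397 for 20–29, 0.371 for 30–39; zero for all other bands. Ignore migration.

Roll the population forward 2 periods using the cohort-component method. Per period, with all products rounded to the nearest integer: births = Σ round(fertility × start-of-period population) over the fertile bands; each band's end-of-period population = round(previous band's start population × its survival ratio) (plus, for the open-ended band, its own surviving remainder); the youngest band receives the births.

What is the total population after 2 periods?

10792

[period 1]
Births: 2160 × 0.397 = 858 ; 1460 × 0.371 = 542 → 1400
10–19: 1690 × 0.944 = 1595
20–29: 1360 × 0.94 = 1278
30–39: 2160 × 0.933 = 2015
40–49: 1460 × 0.926 = 1352
50–59: 1770 × 0.928 = 1643
60+: 1330 × 0.922 + 630 × 0.562 = 1226 + 354 = 1580
→ [1400, 1595, 1278, 2015, 1352, 1643, 1580]
[period 2]
Births: 1278 × 0.397 = 507 ; 2015 × 0.371 = 748 → 1255
10–19: 1400 × 0.944 = 1322
20–29: 1595 × 0.94 = 1499
30–39: 1278 × 0.933 = 1192
40–49: 2015 × 0.926 = 1866
50–59: 1352 × 0.928 = 1255
60+: 1643 × 0.922 + 1580 × 0.562 = 1515 + 888 = 2403
→ [1255, 1322, 1499, 1192, 1866, 1255, 2403]
Total after period 2: 1255 + 1322 + 1499 + 1192 + 1866 + 1255 + 2403 = 10792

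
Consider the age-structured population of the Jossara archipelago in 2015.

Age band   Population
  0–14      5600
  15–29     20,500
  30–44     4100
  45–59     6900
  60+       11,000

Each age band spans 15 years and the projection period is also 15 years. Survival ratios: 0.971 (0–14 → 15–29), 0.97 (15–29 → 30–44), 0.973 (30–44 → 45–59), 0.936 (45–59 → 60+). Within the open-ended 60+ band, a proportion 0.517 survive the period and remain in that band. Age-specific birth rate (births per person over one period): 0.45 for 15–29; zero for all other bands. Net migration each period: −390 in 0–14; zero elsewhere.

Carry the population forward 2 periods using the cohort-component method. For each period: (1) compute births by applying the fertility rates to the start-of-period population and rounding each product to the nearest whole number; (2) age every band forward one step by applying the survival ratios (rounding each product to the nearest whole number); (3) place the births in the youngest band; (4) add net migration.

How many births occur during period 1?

Period 1.
Births: 20500 × 0.45 = 9225
15–29: 5600 × 0.971 = 5438
30–44: 20500 × 0.97 = 19885
45–59: 4100 × 0.973 = 3989
60+: 6900 × 0.936 + 11000 × 0.517 = 6458 + 5687 = 12145
Net migration: 0–14 − 390 → 8835
Giving 8835 / 5438 / 19885 / 3989 / 12145.

9225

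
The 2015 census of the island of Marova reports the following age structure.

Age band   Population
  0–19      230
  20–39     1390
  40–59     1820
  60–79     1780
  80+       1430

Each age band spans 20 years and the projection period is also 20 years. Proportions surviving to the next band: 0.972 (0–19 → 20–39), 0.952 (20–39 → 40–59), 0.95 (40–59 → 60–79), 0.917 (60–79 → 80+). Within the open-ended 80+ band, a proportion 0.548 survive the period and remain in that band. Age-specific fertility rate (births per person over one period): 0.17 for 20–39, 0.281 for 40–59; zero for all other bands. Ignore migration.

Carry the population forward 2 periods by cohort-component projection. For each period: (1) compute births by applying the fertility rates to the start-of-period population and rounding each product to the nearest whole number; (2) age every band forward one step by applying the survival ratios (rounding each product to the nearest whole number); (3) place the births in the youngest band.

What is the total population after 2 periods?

Numbering the groups 1..5 from youngest to oldest:
After projecting period 1:
Births: 1390 * 0.17 = 236 ; 1820 * 0.281 = 511 → total 747
Group 2: 230 * 0.972 = 224
Group 3: 1390 * 0.952 = 1323
Group 4: 1820 * 0.95 = 1729
Group 5: 1780 * 0.917 + 1430 * 0.548 = 1632 + 784 = 2416
End of period: [747, 224, 1323, 1729, 2416]
After projecting period 2:
Births: 224 * 0.17 = 38 ; 1323 * 0.281 = 372 → total 410
Group 2: 747 * 0.972 = 726
Group 3: 224 * 0.952 = 213
Group 4: 1323 * 0.95 = 1257
Group 5: 1729 * 0.917 + 2416 * 0.548 = 1585 + 1324 = 2909
End of period: [410, 726, 213, 1257, 2909]
Total after period 2: 410 + 726 + 213 + 1257 + 2909 = 5515

5515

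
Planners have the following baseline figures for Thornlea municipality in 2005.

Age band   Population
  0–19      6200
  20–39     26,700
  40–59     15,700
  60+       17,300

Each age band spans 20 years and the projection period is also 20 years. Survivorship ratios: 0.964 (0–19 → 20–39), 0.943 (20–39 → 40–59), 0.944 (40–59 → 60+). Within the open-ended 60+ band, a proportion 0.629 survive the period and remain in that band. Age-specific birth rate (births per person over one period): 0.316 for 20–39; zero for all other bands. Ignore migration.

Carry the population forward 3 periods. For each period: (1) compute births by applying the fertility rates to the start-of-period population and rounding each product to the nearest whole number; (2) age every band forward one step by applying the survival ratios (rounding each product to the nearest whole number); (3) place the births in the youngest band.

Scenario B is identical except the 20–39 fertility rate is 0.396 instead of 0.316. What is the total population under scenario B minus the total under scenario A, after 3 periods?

3869

(Bands numbered youngest = 1 to oldest = 4.)
[period 1]
Births: 26700 * 0.316 = 8437
Band 2: 6200 * 0.964 = 5977
Band 3: 26700 * 0.943 = 25178
Band 4: 15700 * 0.944 + 17300 * 0.629 = 14821 + 10882 = 25703
Population now: 0–19=8437, 20–39=5977, 40–59=25178, 60+=25703
[period 2]
Births: 5977 * 0.316 = 1889
Band 2: 8437 * 0.964 = 8133
Band 3: 5977 * 0.943 = 5636
Band 4: 25178 * 0.944 + 25703 * 0.629 = 23768 + 16167 = 39935
Population now: 0–19=1889, 20–39=8133, 40–59=5636, 60+=39935
[period 3]
Births: 8133 * 0.316 = 2570
Band 2: 1889 * 0.964 = 1821
Band 3: 8133 * 0.943 = 7669
Band 4: 5636 * 0.944 + 39935 * 0.629 = 5320 + 25119 = 30439
Population now: 0–19=2570, 20–39=1821, 40–59=7669, 60+=30439
Scenario A total after 3 periods: 42499
Scenario B projection —
[period 1]
Births: 26700 * 0.396 = 10573
Band 2: 6200 * 0.964 = 5977
Band 3: 26700 * 0.943 = 25178
Band 4: 15700 * 0.944 + 17300 * 0.629 = 14821 + 10882 = 25703
Population now: 0–19=10573, 20–39=5977, 40–59=25178, 60+=25703
[period 2]
Births: 5977 * 0.396 = 2367
Band 2: 10573 * 0.964 = 10192
Band 3: 5977 * 0.943 = 5636
Band 4: 25178 * 0.944 + 25703 * 0.629 = 23768 + 16167 = 39935
Population now: 0–19=2367, 20–39=10192, 40–59=5636, 60+=39935
[period 3]
Births: 10192 * 0.396 = 4036
Band 2: 2367 * 0.964 = 2282
Band 3: 10192 * 0.943 = 9611
Band 4: 5636 * 0.944 + 39935 * 0.629 = 5320 + 25119 = 30439
Population now: 0–19=4036, 20–39=2282, 40–59=9611, 60+=30439
Scenario B total after 3 periods: 46368
Difference B − A = 46368 − 42499 = 3869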